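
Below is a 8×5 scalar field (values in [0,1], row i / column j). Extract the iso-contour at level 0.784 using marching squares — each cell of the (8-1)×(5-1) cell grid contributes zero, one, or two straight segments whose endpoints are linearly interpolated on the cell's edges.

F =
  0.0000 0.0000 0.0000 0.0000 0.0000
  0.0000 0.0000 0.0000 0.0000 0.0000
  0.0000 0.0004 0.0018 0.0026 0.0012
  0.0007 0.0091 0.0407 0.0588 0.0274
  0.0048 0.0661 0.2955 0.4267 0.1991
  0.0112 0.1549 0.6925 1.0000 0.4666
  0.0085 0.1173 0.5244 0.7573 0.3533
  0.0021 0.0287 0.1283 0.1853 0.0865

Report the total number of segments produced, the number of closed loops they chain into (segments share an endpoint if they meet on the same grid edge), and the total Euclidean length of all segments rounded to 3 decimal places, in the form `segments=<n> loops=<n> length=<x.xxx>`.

cell (4,2): code 0100 → (4.623,3.000)–(5.000,2.298)
cell (4,3): code 1000 → (5.000,3.405)–(4.623,3.000)
cell (5,2): code 0010 → (5.000,2.298)–(5.890,3.000)
cell (5,3): code 0001 → (5.890,3.000)–(5.000,3.405)
total: 4 segments, chained into 1 closed loop(s), length Σ = 3.461801

segments=4 loops=1 length=3.462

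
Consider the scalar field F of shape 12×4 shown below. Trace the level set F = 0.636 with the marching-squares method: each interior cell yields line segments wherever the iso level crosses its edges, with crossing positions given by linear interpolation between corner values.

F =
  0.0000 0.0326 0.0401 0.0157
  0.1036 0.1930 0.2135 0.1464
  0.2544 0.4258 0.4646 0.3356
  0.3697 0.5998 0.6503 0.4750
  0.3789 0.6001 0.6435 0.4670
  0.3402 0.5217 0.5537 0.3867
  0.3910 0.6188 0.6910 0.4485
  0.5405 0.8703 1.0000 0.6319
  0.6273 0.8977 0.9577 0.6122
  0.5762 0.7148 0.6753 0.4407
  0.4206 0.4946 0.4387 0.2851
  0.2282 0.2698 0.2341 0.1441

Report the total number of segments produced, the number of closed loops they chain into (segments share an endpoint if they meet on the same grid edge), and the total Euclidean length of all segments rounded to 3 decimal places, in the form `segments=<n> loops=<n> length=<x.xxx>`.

segments=18 loops=2 length=12.991

cell (2,1): code 0100 → (2.923,2.000)–(3.000,1.717)
cell (2,2): code 1000 → (3.000,2.082)–(2.923,2.000)
cell (3,1): code 0110 → (3.000,1.717)–(4.000,1.827)
cell (3,2): code 1001 → (4.000,2.042)–(3.000,2.082)
cell (4,1): code 0010 → (4.000,1.827)–(4.084,2.000)
cell (4,2): code 0001 → (4.084,2.000)–(4.000,2.042)
cell (5,1): code 0100 → (5.599,2.000)–(6.000,1.238)
cell (5,2): code 1000 → (6.000,2.227)–(5.599,2.000)
cell (6,0): code 0100 → (6.068,1.000)–(7.000,0.290)
cell (6,1): code 1110 → (6.000,1.238)–(6.068,1.000)
cell (6,2): code 1001 → (7.000,2.989)–(6.000,2.227)
cell (7,0): code 0110 → (7.000,0.290)–(8.000,0.032)
cell (7,2): code 1001 → (8.000,2.931)–(7.000,2.989)
cell (8,0): code 0110 → (8.000,0.032)–(9.000,0.431)
cell (8,2): code 1001 → (9.000,2.168)–(8.000,2.931)
cell (9,0): code 0010 → (9.000,0.431)–(9.358,1.000)
cell (9,1): code 0011 → (9.358,1.000)–(9.166,2.000)
cell (9,2): code 0001 → (9.166,2.000)–(9.000,2.168)
total: 18 segments, chained into 2 closed loop(s), length Σ = 12.990973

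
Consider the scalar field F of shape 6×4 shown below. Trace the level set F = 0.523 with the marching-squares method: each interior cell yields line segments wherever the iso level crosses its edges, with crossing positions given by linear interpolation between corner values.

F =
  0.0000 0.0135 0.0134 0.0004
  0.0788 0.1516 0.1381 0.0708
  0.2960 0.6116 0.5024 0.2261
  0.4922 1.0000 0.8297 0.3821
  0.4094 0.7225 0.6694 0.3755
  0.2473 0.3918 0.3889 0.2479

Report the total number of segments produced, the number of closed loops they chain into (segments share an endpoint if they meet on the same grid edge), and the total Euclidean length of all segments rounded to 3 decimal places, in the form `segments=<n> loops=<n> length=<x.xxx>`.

segments=10 loops=1 length=8.396

cell (1,0): code 0100 → (1.807,1.000)–(2.000,0.719)
cell (1,1): code 1000 → (2.000,1.811)–(1.807,1.000)
cell (2,0): code 0110 → (2.000,0.719)–(3.000,0.061)
cell (2,1): code 1101 → (2.063,2.000)–(2.000,1.811)
cell (2,2): code 1000 → (3.000,2.685)–(2.063,2.000)
cell (3,0): code 0110 → (3.000,0.061)–(4.000,0.363)
cell (3,2): code 1001 → (4.000,2.498)–(3.000,2.685)
cell (4,0): code 0010 → (4.000,0.363)–(4.603,1.000)
cell (4,1): code 0011 → (4.603,1.000)–(4.522,2.000)
cell (4,2): code 0001 → (4.522,2.000)–(4.000,2.498)
total: 10 segments, chained into 1 closed loop(s), length Σ = 8.395732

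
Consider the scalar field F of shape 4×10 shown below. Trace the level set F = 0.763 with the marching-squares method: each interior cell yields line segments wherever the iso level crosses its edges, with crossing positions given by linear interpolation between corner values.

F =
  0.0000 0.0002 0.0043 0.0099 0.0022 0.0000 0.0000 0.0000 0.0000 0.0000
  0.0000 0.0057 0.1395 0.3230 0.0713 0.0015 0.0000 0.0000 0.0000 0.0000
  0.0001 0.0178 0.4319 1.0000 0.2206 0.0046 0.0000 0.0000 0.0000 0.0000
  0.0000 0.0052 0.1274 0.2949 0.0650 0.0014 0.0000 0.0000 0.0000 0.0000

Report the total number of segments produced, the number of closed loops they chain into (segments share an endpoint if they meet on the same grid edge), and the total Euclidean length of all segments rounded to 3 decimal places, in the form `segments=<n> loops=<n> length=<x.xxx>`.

segments=4 loops=1 length=1.997

cell (1,2): code 0100 → (1.650,3.000)–(2.000,2.583)
cell (1,3): code 1000 → (2.000,3.304)–(1.650,3.000)
cell (2,2): code 0010 → (2.000,2.583)–(2.336,3.000)
cell (2,3): code 0001 → (2.336,3.000)–(2.000,3.304)
total: 4 segments, chained into 1 closed loop(s), length Σ = 1.997299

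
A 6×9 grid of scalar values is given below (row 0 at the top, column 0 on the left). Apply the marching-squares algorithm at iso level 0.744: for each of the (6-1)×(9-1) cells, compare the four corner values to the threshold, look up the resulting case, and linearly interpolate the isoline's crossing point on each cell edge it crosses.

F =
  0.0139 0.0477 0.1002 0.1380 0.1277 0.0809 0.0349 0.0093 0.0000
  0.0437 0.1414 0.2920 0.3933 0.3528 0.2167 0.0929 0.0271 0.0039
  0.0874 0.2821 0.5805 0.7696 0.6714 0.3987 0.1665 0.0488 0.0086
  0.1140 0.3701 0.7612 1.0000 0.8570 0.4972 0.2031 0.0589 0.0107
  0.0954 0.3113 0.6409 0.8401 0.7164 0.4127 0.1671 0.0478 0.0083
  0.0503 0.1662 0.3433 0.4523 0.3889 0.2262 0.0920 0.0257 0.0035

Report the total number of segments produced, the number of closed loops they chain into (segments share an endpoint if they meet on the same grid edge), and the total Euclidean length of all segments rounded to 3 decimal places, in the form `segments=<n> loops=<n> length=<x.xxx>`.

cell (1,2): code 0100 → (1.932,3.000)–(2.000,2.865)
cell (1,3): code 1000 → (2.000,3.261)–(1.932,3.000)
cell (2,1): code 0100 → (2.905,2.000)–(3.000,1.956)
cell (2,2): code 1110 → (2.000,2.865)–(2.905,2.000)
cell (2,3): code 1101 → (2.391,4.000)–(2.000,3.261)
cell (2,4): code 1000 → (3.000,4.314)–(2.391,4.000)
cell (3,1): code 0010 → (3.000,1.956)–(3.143,2.000)
cell (3,2): code 0111 → (3.143,2.000)–(4.000,2.518)
cell (3,3): code 1011 → (4.000,3.777)–(3.804,4.000)
cell (3,4): code 0001 → (3.804,4.000)–(3.000,4.314)
cell (4,2): code 0010 → (4.000,2.518)–(4.248,3.000)
cell (4,3): code 0001 → (4.248,3.000)–(4.000,3.777)
total: 12 segments, chained into 1 closed loop(s), length Σ = 6.967404

segments=12 loops=1 length=6.967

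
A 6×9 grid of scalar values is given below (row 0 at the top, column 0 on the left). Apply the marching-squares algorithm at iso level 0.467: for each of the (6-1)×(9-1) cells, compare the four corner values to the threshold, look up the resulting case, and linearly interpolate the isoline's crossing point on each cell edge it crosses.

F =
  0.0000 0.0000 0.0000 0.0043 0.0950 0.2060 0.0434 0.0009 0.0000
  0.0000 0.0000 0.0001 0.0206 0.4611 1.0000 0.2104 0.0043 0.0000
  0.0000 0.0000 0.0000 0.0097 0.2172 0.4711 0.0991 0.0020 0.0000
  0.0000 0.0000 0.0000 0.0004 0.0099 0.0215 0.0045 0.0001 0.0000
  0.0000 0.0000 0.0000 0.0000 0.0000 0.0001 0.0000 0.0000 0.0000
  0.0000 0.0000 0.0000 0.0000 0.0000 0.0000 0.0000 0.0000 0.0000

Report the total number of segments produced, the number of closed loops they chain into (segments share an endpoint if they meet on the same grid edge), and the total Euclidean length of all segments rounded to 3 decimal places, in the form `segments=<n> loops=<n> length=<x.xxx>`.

segments=6 loops=1 length=4.776

cell (0,4): code 0100 → (0.329,5.000)–(1.000,4.011)
cell (0,5): code 1000 → (1.000,5.675)–(0.329,5.000)
cell (1,4): code 0110 → (1.000,4.011)–(2.000,4.984)
cell (1,5): code 1001 → (2.000,5.011)–(1.000,5.675)
cell (2,4): code 0010 → (2.000,4.984)–(2.009,5.000)
cell (2,5): code 0001 → (2.009,5.000)–(2.000,5.011)
total: 6 segments, chained into 1 closed loop(s), length Σ = 4.775743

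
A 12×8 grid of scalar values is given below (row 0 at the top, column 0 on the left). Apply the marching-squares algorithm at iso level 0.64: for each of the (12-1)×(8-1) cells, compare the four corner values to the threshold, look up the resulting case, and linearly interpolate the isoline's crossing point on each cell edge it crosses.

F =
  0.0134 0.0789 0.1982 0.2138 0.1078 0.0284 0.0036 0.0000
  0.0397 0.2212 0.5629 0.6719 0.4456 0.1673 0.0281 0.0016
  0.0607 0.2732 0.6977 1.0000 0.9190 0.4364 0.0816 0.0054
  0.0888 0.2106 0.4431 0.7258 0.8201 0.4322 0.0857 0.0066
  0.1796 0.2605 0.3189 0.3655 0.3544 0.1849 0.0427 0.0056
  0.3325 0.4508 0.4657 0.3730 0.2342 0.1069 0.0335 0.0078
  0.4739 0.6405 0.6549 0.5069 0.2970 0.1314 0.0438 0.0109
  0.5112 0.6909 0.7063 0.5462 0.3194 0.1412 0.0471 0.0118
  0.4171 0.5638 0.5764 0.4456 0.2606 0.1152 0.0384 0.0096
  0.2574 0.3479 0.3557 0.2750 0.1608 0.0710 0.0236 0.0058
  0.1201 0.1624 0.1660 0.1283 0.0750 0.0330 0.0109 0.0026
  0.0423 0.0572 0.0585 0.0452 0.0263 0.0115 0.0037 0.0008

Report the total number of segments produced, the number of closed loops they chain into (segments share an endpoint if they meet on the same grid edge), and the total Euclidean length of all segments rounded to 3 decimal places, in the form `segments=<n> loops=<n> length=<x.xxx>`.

segments=20 loops=2 length=13.282

cell (0,2): code 0100 → (0.930,3.000)–(1.000,2.707)
cell (0,3): code 1000 → (1.000,3.141)–(0.930,3.000)
cell (1,1): code 0100 → (1.572,2.000)–(2.000,1.864)
cell (1,2): code 1110 → (1.000,2.707)–(1.572,2.000)
cell (1,3): code 1101 → (1.411,4.000)–(1.000,3.141)
cell (1,4): code 1000 → (2.000,4.578)–(1.411,4.000)
cell (2,1): code 0010 → (2.000,1.864)–(2.227,2.000)
cell (2,2): code 0111 → (2.227,2.000)–(3.000,2.696)
cell (2,4): code 1001 → (3.000,4.464)–(2.000,4.578)
cell (3,2): code 0010 → (3.000,2.696)–(3.238,3.000)
cell (3,3): code 0011 → (3.238,3.000)–(3.387,4.000)
cell (3,4): code 0001 → (3.387,4.000)–(3.000,4.464)
cell (5,0): code 0100 → (5.997,1.000)–(6.000,0.997)
cell (5,1): code 1100 → (5.921,2.000)–(5.997,1.000)
cell (5,2): code 1000 → (6.000,2.101)–(5.921,2.000)
cell (6,0): code 0110 → (6.000,0.997)–(7.000,0.717)
cell (6,2): code 1001 → (7.000,2.414)–(6.000,2.101)
cell (7,0): code 0010 → (7.000,0.717)–(7.400,1.000)
cell (7,1): code 0011 → (7.400,1.000)–(7.510,2.000)
cell (7,2): code 0001 → (7.510,2.000)–(7.000,2.414)
total: 20 segments, chained into 2 closed loop(s), length Σ = 13.282039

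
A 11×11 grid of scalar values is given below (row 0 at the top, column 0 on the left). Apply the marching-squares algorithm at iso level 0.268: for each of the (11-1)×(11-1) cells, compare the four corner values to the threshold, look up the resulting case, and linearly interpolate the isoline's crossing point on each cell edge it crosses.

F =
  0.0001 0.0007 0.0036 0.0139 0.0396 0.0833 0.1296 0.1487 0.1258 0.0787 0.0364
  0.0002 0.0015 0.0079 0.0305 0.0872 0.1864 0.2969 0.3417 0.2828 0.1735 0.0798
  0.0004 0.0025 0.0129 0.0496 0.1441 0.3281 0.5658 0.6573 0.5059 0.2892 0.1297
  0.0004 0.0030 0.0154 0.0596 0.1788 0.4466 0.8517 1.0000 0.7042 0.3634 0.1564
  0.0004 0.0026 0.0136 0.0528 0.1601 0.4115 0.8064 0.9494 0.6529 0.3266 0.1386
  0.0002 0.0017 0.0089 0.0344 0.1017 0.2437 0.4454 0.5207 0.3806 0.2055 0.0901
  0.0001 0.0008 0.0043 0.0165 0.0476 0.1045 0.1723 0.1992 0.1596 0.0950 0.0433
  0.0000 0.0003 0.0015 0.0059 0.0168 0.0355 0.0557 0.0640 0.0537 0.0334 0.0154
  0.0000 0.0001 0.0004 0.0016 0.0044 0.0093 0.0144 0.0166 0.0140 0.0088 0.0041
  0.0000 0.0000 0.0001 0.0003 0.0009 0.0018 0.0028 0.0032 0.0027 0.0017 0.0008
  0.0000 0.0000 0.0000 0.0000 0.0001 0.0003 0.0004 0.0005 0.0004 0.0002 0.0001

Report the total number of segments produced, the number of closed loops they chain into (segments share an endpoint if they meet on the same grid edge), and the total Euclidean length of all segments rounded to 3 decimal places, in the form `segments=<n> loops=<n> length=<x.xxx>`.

segments=20 loops=1 length=15.933

cell (0,5): code 0100 → (0.827,6.000)–(1.000,5.738)
cell (0,6): code 1100 → (0.618,7.000)–(0.827,6.000)
cell (0,7): code 1100 → (0.906,8.000)–(0.618,7.000)
cell (0,8): code 1000 → (1.000,8.135)–(0.906,8.000)
cell (1,4): code 0100 → (1.576,5.000)–(2.000,4.673)
cell (1,5): code 1110 → (1.000,5.738)–(1.576,5.000)
cell (1,8): code 1101 → (1.817,9.000)–(1.000,8.135)
cell (1,9): code 1000 → (2.000,9.133)–(1.817,9.000)
cell (2,4): code 0110 → (2.000,4.673)–(3.000,4.333)
cell (2,9): code 1001 → (3.000,9.461)–(2.000,9.133)
cell (3,4): code 0110 → (3.000,4.333)–(4.000,4.429)
cell (3,9): code 1001 → (4.000,9.312)–(3.000,9.461)
cell (4,4): code 0010 → (4.000,4.429)–(4.855,5.000)
cell (4,5): code 0111 → (4.855,5.000)–(5.000,5.120)
cell (4,8): code 1011 → (5.000,8.643)–(4.484,9.000)
cell (4,9): code 0001 → (4.484,9.000)–(4.000,9.312)
cell (5,5): code 0010 → (5.000,5.120)–(5.650,6.000)
cell (5,6): code 0011 → (5.650,6.000)–(5.786,7.000)
cell (5,7): code 0011 → (5.786,7.000)–(5.510,8.000)
cell (5,8): code 0001 → (5.510,8.000)–(5.000,8.643)
total: 20 segments, chained into 1 closed loop(s), length Σ = 15.932798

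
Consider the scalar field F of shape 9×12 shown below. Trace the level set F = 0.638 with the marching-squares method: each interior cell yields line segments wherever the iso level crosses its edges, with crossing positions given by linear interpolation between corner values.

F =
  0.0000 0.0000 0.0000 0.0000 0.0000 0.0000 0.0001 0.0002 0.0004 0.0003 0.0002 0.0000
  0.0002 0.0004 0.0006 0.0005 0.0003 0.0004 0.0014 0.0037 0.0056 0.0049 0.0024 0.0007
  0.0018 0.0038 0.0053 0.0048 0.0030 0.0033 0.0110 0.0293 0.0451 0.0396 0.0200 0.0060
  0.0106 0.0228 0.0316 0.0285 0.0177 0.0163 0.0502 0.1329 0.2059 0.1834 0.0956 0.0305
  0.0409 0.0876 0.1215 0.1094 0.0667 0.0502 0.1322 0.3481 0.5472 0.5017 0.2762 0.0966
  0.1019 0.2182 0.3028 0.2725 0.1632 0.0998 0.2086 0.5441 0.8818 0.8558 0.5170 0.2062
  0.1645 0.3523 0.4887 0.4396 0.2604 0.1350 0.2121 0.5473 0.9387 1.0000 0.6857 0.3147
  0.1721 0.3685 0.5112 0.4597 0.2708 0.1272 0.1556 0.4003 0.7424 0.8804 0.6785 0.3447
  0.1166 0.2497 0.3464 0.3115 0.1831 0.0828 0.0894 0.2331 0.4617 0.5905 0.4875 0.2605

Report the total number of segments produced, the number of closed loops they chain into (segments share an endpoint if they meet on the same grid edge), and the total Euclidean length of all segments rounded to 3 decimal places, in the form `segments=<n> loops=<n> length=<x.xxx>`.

cell (4,7): code 0100 → (4.271,8.000)–(5.000,7.278)
cell (4,8): code 1100 → (4.385,9.000)–(4.271,8.000)
cell (4,9): code 1000 → (5.000,9.643)–(4.385,9.000)
cell (5,7): code 0110 → (5.000,7.278)–(6.000,7.232)
cell (5,9): code 1101 → (5.717,10.000)–(5.000,9.643)
cell (5,10): code 1000 → (6.000,10.129)–(5.717,10.000)
cell (6,7): code 0110 → (6.000,7.232)–(7.000,7.695)
cell (6,10): code 1001 → (7.000,10.121)–(6.000,10.129)
cell (7,7): code 0010 → (7.000,7.695)–(7.372,8.000)
cell (7,8): code 0011 → (7.372,8.000)–(7.836,9.000)
cell (7,9): code 0011 → (7.836,9.000)–(7.212,10.000)
cell (7,10): code 0001 → (7.212,10.000)–(7.000,10.121)
total: 12 segments, chained into 1 closed loop(s), length Σ = 10.143519

segments=12 loops=1 length=10.144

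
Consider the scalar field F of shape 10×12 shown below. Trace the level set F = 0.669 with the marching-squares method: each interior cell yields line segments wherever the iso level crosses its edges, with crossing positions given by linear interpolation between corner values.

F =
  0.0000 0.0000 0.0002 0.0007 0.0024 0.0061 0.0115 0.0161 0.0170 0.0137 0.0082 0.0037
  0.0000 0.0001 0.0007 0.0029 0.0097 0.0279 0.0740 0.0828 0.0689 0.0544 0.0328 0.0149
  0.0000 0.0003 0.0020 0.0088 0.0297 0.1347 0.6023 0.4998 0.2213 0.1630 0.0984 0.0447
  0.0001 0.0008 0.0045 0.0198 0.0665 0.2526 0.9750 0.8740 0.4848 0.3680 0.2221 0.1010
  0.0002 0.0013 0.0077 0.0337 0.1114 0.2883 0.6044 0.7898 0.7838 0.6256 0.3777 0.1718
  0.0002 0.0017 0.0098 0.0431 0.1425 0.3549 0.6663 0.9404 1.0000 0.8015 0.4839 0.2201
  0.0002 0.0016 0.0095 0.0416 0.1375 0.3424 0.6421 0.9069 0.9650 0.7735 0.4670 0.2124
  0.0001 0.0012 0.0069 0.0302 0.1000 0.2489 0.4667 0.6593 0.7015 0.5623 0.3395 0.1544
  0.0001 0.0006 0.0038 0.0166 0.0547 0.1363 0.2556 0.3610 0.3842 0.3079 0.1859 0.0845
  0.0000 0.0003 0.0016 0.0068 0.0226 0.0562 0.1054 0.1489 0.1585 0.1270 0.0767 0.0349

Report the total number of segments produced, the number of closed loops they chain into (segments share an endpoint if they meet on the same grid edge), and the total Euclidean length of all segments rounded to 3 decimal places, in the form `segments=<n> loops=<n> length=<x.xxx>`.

cell (2,5): code 0100 → (2.179,6.000)–(3.000,5.576)
cell (2,6): code 1100 → (2.452,7.000)–(2.179,6.000)
cell (2,7): code 1000 → (3.000,7.527)–(2.452,7.000)
cell (3,5): code 0010 → (3.000,5.576)–(3.826,6.000)
cell (3,6): code 0111 → (3.826,6.000)–(4.000,6.348)
cell (3,7): code 1101 → (3.616,8.000)–(3.000,7.527)
cell (3,8): code 1000 → (4.000,8.726)–(3.616,8.000)
cell (4,6): code 0110 → (4.000,6.348)–(5.000,6.010)
cell (4,8): code 1101 → (4.247,9.000)–(4.000,8.726)
cell (4,9): code 1000 → (5.000,9.417)–(4.247,9.000)
cell (5,6): code 0110 → (5.000,6.010)–(6.000,6.102)
cell (5,9): code 1001 → (6.000,9.341)–(5.000,9.417)
cell (6,6): code 0010 → (6.000,6.102)–(6.961,7.000)
cell (6,7): code 0111 → (6.961,7.000)–(7.000,7.230)
cell (6,8): code 1011 → (7.000,8.233)–(6.495,9.000)
cell (6,9): code 0001 → (6.495,9.000)–(6.000,9.341)
cell (7,7): code 0010 → (7.000,7.230)–(7.102,8.000)
cell (7,8): code 0001 → (7.102,8.000)–(7.000,8.233)
total: 18 segments, chained into 1 closed loop(s), length Σ = 14.028243

segments=18 loops=1 length=14.028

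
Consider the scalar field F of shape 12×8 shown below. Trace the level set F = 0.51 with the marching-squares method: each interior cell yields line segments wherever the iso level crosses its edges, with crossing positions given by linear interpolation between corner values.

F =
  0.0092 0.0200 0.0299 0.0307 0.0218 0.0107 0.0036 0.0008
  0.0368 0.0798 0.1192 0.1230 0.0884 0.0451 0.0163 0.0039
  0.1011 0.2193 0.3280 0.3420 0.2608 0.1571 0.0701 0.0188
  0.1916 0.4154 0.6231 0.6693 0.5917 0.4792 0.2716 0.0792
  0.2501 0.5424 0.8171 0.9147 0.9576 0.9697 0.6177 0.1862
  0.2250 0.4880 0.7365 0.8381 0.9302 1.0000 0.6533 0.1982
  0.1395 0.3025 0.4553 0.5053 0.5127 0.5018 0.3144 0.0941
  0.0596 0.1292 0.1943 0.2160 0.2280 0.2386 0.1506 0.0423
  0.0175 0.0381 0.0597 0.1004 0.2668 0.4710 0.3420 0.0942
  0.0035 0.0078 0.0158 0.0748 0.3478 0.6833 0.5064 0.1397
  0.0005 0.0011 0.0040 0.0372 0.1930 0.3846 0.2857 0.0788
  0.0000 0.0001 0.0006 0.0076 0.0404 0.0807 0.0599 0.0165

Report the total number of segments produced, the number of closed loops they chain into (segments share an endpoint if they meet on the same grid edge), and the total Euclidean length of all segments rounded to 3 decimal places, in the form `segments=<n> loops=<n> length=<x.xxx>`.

segments=24 loops=2 length=18.563

cell (2,1): code 0100 → (2.617,2.000)–(3.000,1.455)
cell (2,2): code 1100 → (2.513,3.000)–(2.617,2.000)
cell (2,3): code 1100 → (2.753,4.000)–(2.513,3.000)
cell (2,4): code 1000 → (3.000,4.726)–(2.753,4.000)
cell (3,0): code 0100 → (3.745,1.000)–(4.000,0.889)
cell (3,1): code 1110 → (3.000,1.455)–(3.745,1.000)
cell (3,4): code 1101 → (3.063,5.000)–(3.000,4.726)
cell (3,5): code 1100 → (3.689,6.000)–(3.063,5.000)
cell (3,6): code 1000 → (4.000,6.250)–(3.689,6.000)
cell (4,0): code 0010 → (4.000,0.889)–(4.596,1.000)
cell (4,1): code 0111 → (4.596,1.000)–(5.000,1.089)
cell (4,6): code 1001 → (5.000,6.315)–(4.000,6.250)
cell (5,1): code 0010 → (5.000,1.089)–(5.805,2.000)
cell (5,2): code 0011 → (5.805,2.000)–(5.986,3.000)
cell (5,3): code 0111 → (5.986,3.000)–(6.000,3.635)
cell (5,4): code 1011 → (6.000,4.248)–(5.984,5.000)
cell (5,5): code 0011 → (5.984,5.000)–(5.423,6.000)
cell (5,6): code 0001 → (5.423,6.000)–(5.000,6.315)
cell (6,3): code 0010 → (6.000,3.635)–(6.009,4.000)
cell (6,4): code 0001 → (6.009,4.000)–(6.000,4.248)
cell (8,4): code 0100 → (8.184,5.000)–(9.000,4.483)
cell (8,5): code 1000 → (9.000,5.980)–(8.184,5.000)
cell (9,4): code 0010 → (9.000,4.483)–(9.580,5.000)
cell (9,5): code 0001 → (9.580,5.000)–(9.000,5.980)
total: 24 segments, chained into 2 closed loop(s), length Σ = 18.562761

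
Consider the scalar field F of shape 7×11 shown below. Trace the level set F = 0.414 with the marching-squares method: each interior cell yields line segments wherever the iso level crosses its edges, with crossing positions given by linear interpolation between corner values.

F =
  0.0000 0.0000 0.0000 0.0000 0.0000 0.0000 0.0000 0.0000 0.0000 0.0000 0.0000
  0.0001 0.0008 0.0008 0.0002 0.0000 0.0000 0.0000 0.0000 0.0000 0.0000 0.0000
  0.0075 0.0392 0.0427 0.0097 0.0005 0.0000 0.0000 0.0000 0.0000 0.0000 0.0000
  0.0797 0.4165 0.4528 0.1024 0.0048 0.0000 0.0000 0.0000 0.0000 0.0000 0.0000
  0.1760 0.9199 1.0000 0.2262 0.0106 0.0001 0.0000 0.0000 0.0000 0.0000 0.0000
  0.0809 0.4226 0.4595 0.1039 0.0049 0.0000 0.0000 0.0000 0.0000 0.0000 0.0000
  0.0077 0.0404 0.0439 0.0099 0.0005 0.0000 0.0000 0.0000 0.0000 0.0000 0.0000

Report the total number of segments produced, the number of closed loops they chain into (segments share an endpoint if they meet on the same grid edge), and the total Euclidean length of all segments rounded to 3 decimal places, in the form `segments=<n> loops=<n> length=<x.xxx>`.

segments=10 loops=1 length=7.138

cell (2,0): code 0100 → (2.993,1.000)–(3.000,0.993)
cell (2,1): code 1100 → (2.905,2.000)–(2.993,1.000)
cell (2,2): code 1000 → (3.000,2.111)–(2.905,2.000)
cell (3,0): code 0110 → (3.000,0.993)–(4.000,0.320)
cell (3,2): code 1001 → (4.000,2.757)–(3.000,2.111)
cell (4,0): code 0110 → (4.000,0.320)–(5.000,0.975)
cell (4,2): code 1001 → (5.000,2.128)–(4.000,2.757)
cell (5,0): code 0010 → (5.000,0.975)–(5.023,1.000)
cell (5,1): code 0011 → (5.023,1.000)–(5.109,2.000)
cell (5,2): code 0001 → (5.109,2.000)–(5.000,2.128)
total: 10 segments, chained into 1 closed loop(s), length Σ = 7.138308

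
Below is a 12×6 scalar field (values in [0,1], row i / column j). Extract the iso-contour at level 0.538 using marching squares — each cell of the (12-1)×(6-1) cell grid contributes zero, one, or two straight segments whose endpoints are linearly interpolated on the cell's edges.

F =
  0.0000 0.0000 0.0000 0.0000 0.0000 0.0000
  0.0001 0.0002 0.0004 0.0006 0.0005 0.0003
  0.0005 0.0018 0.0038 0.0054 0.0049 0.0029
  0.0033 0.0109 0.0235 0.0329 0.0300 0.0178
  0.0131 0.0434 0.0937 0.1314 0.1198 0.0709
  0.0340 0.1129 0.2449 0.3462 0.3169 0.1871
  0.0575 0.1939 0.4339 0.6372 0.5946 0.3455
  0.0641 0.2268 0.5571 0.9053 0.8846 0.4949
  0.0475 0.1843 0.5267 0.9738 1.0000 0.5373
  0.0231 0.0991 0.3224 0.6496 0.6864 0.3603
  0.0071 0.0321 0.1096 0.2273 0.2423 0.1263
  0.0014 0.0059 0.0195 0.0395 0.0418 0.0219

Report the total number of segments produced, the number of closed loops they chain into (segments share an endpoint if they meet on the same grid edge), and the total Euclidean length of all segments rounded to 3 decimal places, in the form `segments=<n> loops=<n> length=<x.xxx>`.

cell (5,2): code 0100 → (5.659,3.000)–(6.000,2.512)
cell (5,3): code 1100 → (5.796,4.000)–(5.659,3.000)
cell (5,4): code 1000 → (6.000,4.227)–(5.796,4.000)
cell (6,1): code 0100 → (6.845,2.000)–(7.000,1.942)
cell (6,2): code 1110 → (6.000,2.512)–(6.845,2.000)
cell (6,4): code 1001 → (7.000,4.889)–(6.000,4.227)
cell (7,1): code 0010 → (7.000,1.942)–(7.628,2.000)
cell (7,2): code 0111 → (7.628,2.000)–(8.000,2.025)
cell (7,4): code 1001 → (8.000,4.998)–(7.000,4.889)
cell (8,2): code 0110 → (8.000,2.025)–(9.000,2.659)
cell (8,4): code 1001 → (9.000,4.455)–(8.000,4.998)
cell (9,2): code 0010 → (9.000,2.659)–(9.264,3.000)
cell (9,3): code 0011 → (9.264,3.000)–(9.334,4.000)
cell (9,4): code 0001 → (9.334,4.000)–(9.000,4.455)
total: 14 segments, chained into 1 closed loop(s), length Σ = 10.592578

segments=14 loops=1 length=10.593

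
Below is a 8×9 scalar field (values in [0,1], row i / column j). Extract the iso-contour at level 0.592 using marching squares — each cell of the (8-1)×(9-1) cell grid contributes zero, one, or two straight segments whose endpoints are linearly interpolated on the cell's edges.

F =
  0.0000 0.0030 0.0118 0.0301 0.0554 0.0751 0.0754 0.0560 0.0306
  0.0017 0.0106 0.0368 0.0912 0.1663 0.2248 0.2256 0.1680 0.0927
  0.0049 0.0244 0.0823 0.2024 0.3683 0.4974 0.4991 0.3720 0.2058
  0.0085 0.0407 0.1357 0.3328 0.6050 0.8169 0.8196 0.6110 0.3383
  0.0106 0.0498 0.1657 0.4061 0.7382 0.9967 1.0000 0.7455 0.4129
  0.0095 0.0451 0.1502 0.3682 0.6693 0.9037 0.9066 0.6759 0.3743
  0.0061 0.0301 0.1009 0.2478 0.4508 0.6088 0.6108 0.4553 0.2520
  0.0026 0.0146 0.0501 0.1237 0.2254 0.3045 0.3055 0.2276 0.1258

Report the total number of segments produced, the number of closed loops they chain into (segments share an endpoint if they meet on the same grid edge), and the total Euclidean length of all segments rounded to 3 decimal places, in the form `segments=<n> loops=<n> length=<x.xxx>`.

segments=16 loops=1 length=12.077

cell (2,3): code 0100 → (2.945,4.000)–(3.000,3.952)
cell (2,4): code 1100 → (2.296,5.000)–(2.945,4.000)
cell (2,5): code 1100 → (2.290,6.000)–(2.296,5.000)
cell (2,6): code 1100 → (2.921,7.000)–(2.290,6.000)
cell (2,7): code 1000 → (3.000,7.070)–(2.921,7.000)
cell (3,3): code 0110 → (3.000,3.952)–(4.000,3.560)
cell (3,7): code 1001 → (4.000,7.462)–(3.000,7.070)
cell (4,3): code 0110 → (4.000,3.560)–(5.000,3.743)
cell (4,7): code 1001 → (5.000,7.278)–(4.000,7.462)
cell (5,3): code 0010 → (5.000,3.743)–(5.354,4.000)
cell (5,4): code 0111 → (5.354,4.000)–(6.000,4.894)
cell (5,6): code 1011 → (6.000,6.121)–(5.380,7.000)
cell (5,7): code 0001 → (5.380,7.000)–(5.000,7.278)
cell (6,4): code 0010 → (6.000,4.894)–(6.055,5.000)
cell (6,5): code 0011 → (6.055,5.000)–(6.062,6.000)
cell (6,6): code 0001 → (6.062,6.000)–(6.000,6.121)
total: 16 segments, chained into 1 closed loop(s), length Σ = 12.076760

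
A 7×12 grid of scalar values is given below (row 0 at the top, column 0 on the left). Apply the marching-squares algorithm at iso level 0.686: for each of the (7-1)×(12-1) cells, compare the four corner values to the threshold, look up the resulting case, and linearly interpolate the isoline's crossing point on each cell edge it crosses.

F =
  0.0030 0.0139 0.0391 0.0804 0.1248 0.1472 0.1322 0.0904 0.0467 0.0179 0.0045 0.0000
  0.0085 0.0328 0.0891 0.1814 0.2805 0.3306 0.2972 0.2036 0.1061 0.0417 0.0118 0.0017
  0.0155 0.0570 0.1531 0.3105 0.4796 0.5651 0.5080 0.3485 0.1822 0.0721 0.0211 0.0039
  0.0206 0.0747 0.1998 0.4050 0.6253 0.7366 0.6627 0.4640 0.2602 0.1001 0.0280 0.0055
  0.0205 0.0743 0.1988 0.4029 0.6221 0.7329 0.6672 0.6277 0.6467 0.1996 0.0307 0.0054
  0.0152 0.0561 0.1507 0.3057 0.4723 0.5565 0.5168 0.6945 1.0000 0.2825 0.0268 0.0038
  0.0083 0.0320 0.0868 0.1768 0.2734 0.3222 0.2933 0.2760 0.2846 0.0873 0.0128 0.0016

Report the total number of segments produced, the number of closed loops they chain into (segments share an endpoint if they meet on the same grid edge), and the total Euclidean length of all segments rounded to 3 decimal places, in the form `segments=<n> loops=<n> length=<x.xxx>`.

segments=12 loops=2 length=8.689

cell (2,4): code 0100 → (2.705,5.000)–(3.000,4.545)
cell (2,5): code 1000 → (3.000,5.685)–(2.705,5.000)
cell (3,4): code 0110 → (3.000,4.545)–(4.000,4.577)
cell (3,5): code 1001 → (4.000,5.714)–(3.000,5.685)
cell (4,4): code 0010 → (4.000,4.577)–(4.266,5.000)
cell (4,5): code 0001 → (4.266,5.000)–(4.000,5.714)
cell (4,6): code 0100 → (4.873,7.000)–(5.000,6.952)
cell (4,7): code 1100 → (4.111,8.000)–(4.873,7.000)
cell (4,8): code 1000 → (5.000,8.438)–(4.111,8.000)
cell (5,6): code 0010 → (5.000,6.952)–(5.020,7.000)
cell (5,7): code 0011 → (5.020,7.000)–(5.439,8.000)
cell (5,8): code 0001 → (5.439,8.000)–(5.000,8.438)
total: 12 segments, chained into 2 closed loop(s), length Σ = 8.689486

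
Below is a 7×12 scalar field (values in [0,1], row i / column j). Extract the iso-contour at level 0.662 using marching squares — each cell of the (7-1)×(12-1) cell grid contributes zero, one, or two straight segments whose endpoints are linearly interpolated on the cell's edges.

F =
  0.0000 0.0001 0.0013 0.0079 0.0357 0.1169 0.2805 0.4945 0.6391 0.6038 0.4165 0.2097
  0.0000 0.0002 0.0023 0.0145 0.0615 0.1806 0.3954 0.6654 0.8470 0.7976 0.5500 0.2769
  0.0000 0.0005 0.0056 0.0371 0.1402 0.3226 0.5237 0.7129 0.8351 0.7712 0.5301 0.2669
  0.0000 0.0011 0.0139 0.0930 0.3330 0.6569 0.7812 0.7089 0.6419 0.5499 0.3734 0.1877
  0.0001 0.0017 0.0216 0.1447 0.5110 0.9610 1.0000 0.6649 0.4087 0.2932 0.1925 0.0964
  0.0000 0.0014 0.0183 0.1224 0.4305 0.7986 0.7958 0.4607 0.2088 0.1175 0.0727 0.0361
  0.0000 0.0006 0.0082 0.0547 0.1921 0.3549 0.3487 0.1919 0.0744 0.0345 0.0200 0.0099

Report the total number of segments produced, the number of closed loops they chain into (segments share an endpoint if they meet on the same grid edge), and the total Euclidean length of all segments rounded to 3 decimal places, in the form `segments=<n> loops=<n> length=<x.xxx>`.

segments=20 loops=1 length=15.971

cell (0,6): code 0100 → (0.980,7.000)–(1.000,6.987)
cell (0,7): code 1100 → (0.110,8.000)–(0.980,7.000)
cell (0,8): code 1100 → (0.300,9.000)–(0.110,8.000)
cell (0,9): code 1000 → (1.000,9.548)–(0.300,9.000)
cell (1,6): code 0110 → (1.000,6.987)–(2.000,6.731)
cell (1,9): code 1001 → (2.000,9.453)–(1.000,9.548)
cell (2,5): code 0100 → (2.537,6.000)–(3.000,5.041)
cell (2,6): code 1110 → (2.000,6.731)–(2.537,6.000)
cell (2,7): code 1011 → (3.000,7.700)–(2.896,8.000)
cell (2,8): code 0011 → (2.896,8.000)–(2.493,9.000)
cell (2,9): code 0001 → (2.493,9.000)–(2.000,9.453)
cell (3,4): code 0100 → (3.017,5.000)–(4.000,4.336)
cell (3,5): code 1110 → (3.000,5.041)–(3.017,5.000)
cell (3,7): code 1001 → (4.000,7.011)–(3.000,7.700)
cell (4,4): code 0110 → (4.000,4.336)–(5.000,4.629)
cell (4,6): code 1011 → (5.000,6.399)–(4.014,7.000)
cell (4,7): code 0001 → (4.014,7.000)–(4.000,7.011)
cell (5,4): code 0010 → (5.000,4.629)–(5.308,5.000)
cell (5,5): code 0011 → (5.308,5.000)–(5.299,6.000)
cell (5,6): code 0001 → (5.299,6.000)–(5.000,6.399)
total: 20 segments, chained into 1 closed loop(s), length Σ = 15.970626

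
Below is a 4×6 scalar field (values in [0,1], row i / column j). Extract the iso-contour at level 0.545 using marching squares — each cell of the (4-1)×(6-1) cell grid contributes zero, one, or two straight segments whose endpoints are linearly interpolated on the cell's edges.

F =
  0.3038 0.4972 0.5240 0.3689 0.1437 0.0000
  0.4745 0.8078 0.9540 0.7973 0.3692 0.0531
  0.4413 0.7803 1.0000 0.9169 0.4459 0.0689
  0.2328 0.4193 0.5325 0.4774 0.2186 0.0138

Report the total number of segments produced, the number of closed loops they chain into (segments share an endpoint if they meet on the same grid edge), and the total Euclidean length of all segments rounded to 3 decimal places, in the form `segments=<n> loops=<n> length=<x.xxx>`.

segments=10 loops=1 length=10.251

cell (0,0): code 0100 → (0.154,1.000)–(1.000,0.212)
cell (0,1): code 1100 → (0.049,2.000)–(0.154,1.000)
cell (0,2): code 1100 → (0.411,3.000)–(0.049,2.000)
cell (0,3): code 1000 → (1.000,3.589)–(0.411,3.000)
cell (1,0): code 0110 → (1.000,0.212)–(2.000,0.306)
cell (1,3): code 1001 → (2.000,3.790)–(1.000,3.589)
cell (2,0): code 0010 → (2.000,0.306)–(2.652,1.000)
cell (2,1): code 0011 → (2.652,1.000)–(2.973,2.000)
cell (2,2): code 0011 → (2.973,2.000)–(2.846,3.000)
cell (2,3): code 0001 → (2.846,3.000)–(2.000,3.790)
total: 10 segments, chained into 1 closed loop(s), length Σ = 10.251071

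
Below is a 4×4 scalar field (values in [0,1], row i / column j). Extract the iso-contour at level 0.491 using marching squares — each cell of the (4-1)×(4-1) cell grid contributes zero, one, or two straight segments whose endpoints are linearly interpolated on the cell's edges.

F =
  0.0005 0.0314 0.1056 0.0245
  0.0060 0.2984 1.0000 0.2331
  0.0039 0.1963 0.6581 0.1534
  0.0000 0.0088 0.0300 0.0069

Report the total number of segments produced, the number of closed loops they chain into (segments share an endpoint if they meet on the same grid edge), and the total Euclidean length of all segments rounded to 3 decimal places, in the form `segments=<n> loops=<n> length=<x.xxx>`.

cell (0,1): code 0100 → (0.431,2.000)–(1.000,1.275)
cell (0,2): code 1000 → (1.000,2.664)–(0.431,2.000)
cell (1,1): code 0110 → (1.000,1.275)–(2.000,1.638)
cell (1,2): code 1001 → (2.000,2.331)–(1.000,2.664)
cell (2,1): code 0010 → (2.000,1.638)–(2.266,2.000)
cell (2,2): code 0001 → (2.266,2.000)–(2.000,2.331)
total: 6 segments, chained into 1 closed loop(s), length Σ = 4.788137

segments=6 loops=1 length=4.788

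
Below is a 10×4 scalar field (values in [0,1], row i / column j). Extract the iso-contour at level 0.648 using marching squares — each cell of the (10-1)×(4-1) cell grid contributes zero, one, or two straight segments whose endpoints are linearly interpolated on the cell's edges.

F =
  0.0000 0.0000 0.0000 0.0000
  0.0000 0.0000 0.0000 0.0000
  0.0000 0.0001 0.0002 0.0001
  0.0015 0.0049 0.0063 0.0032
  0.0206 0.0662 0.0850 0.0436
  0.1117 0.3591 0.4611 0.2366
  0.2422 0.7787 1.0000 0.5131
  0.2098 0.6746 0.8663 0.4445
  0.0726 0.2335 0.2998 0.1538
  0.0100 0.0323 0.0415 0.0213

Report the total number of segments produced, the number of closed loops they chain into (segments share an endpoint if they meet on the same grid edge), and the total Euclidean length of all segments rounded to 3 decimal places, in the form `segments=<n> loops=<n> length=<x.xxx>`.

cell (5,0): code 0100 → (5.689,1.000)–(6.000,0.756)
cell (5,1): code 1100 → (5.347,2.000)–(5.689,1.000)
cell (5,2): code 1000 → (6.000,2.723)–(5.347,2.000)
cell (6,0): code 0110 → (6.000,0.756)–(7.000,0.943)
cell (6,2): code 1001 → (7.000,2.518)–(6.000,2.723)
cell (7,0): code 0010 → (7.000,0.943)–(7.060,1.000)
cell (7,1): code 0011 → (7.060,1.000)–(7.385,2.000)
cell (7,2): code 0001 → (7.385,2.000)–(7.000,2.518)
total: 8 segments, chained into 1 closed loop(s), length Σ = 6.244506

segments=8 loops=1 length=6.245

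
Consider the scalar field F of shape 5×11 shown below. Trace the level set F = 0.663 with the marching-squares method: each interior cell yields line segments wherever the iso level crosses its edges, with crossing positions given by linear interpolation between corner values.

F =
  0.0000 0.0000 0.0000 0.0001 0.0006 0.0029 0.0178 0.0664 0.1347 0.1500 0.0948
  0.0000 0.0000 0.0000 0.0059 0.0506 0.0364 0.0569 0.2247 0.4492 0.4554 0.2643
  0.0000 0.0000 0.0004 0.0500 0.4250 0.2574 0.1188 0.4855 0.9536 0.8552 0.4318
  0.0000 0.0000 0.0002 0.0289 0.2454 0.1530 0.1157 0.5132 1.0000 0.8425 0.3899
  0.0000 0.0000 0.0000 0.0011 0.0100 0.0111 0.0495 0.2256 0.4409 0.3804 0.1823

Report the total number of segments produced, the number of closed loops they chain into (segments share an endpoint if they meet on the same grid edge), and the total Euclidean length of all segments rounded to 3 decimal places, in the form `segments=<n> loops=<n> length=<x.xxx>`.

segments=8 loops=1 length=7.013

cell (1,7): code 0100 → (1.424,8.000)–(2.000,7.379)
cell (1,8): code 1100 → (1.519,9.000)–(1.424,8.000)
cell (1,9): code 1000 → (2.000,9.454)–(1.519,9.000)
cell (2,7): code 0110 → (2.000,7.379)–(3.000,7.308)
cell (2,9): code 1001 → (3.000,9.397)–(2.000,9.454)
cell (3,7): code 0010 → (3.000,7.308)–(3.603,8.000)
cell (3,8): code 0011 → (3.603,8.000)–(3.388,9.000)
cell (3,9): code 0001 → (3.388,9.000)–(3.000,9.397)
total: 8 segments, chained into 1 closed loop(s), length Σ = 7.012633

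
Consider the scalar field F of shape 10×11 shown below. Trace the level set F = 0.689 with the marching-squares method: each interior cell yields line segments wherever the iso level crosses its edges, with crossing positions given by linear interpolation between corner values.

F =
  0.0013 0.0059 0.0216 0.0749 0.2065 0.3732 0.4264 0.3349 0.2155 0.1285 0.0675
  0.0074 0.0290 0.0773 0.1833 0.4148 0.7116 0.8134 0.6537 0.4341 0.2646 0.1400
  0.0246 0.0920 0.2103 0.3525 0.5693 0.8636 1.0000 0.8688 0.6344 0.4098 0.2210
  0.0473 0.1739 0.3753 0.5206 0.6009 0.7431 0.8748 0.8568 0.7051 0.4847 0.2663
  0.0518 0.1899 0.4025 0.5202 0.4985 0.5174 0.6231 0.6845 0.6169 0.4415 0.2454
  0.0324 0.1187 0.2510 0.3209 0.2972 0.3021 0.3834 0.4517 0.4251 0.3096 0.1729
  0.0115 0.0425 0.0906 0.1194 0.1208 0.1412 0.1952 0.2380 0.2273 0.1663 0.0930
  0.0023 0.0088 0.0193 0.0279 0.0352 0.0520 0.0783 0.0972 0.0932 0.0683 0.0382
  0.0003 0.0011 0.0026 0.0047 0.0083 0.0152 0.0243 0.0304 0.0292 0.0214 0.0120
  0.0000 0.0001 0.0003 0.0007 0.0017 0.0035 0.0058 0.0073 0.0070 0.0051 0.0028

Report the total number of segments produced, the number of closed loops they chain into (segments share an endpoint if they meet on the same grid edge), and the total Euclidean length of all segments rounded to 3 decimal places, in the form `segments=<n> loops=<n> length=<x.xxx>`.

cell (0,4): code 0100 → (0.933,5.000)–(1.000,4.924)
cell (0,5): code 1100 → (0.679,6.000)–(0.933,5.000)
cell (0,6): code 1000 → (1.000,6.779)–(0.679,6.000)
cell (1,4): code 0110 → (1.000,4.924)–(2.000,4.407)
cell (1,6): code 1101 → (1.164,7.000)–(1.000,6.779)
cell (1,7): code 1000 → (2.000,7.767)–(1.164,7.000)
cell (2,4): code 0110 → (2.000,4.407)–(3.000,4.620)
cell (2,7): code 1101 → (2.772,8.000)–(2.000,7.767)
cell (2,8): code 1000 → (3.000,8.073)–(2.772,8.000)
cell (3,4): code 0010 → (3.000,4.620)–(3.240,5.000)
cell (3,5): code 0011 → (3.240,5.000)–(3.738,6.000)
cell (3,6): code 0011 → (3.738,6.000)–(3.974,7.000)
cell (3,7): code 0011 → (3.974,7.000)–(3.183,8.000)
cell (3,8): code 0001 → (3.183,8.000)–(3.000,8.073)
total: 14 segments, chained into 1 closed loop(s), length Σ = 10.645943

segments=14 loops=1 length=10.646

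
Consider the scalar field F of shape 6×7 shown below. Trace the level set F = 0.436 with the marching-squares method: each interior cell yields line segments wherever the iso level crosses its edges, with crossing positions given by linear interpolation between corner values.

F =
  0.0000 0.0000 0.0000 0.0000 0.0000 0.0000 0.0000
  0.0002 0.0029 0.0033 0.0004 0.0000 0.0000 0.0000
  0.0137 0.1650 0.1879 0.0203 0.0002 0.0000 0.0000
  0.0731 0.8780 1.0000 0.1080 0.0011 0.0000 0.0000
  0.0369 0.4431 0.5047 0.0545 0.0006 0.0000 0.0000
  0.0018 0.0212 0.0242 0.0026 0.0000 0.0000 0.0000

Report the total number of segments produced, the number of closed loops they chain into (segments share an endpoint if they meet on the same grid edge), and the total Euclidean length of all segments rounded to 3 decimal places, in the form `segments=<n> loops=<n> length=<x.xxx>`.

segments=8 loops=1 length=6.253

cell (2,0): code 0100 → (2.380,1.000)–(3.000,0.451)
cell (2,1): code 1100 → (2.306,2.000)–(2.380,1.000)
cell (2,2): code 1000 → (3.000,2.632)–(2.306,2.000)
cell (3,0): code 0110 → (3.000,0.451)–(4.000,0.983)
cell (3,2): code 1001 → (4.000,2.153)–(3.000,2.632)
cell (4,0): code 0010 → (4.000,0.983)–(4.017,1.000)
cell (4,1): code 0011 → (4.017,1.000)–(4.143,2.000)
cell (4,2): code 0001 → (4.143,2.000)–(4.000,2.153)
total: 8 segments, chained into 1 closed loop(s), length Σ = 6.253091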